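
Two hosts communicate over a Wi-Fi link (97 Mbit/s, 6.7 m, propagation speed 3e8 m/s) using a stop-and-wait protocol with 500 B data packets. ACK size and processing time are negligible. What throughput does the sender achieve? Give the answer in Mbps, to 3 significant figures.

96.9 Mbps

t_tx = L/R = 4000/97000000 = 4.12371e-05 s.
t_prop = 6.7/300000000 = 2.23333e-08 s; RTT = 4.46667e-08 s.
Cycle = t_tx + RTT = 4.12818e-05 s.
Throughput = L / cycle = 4000 / 4.12818e-05 = 96.9 Mbps.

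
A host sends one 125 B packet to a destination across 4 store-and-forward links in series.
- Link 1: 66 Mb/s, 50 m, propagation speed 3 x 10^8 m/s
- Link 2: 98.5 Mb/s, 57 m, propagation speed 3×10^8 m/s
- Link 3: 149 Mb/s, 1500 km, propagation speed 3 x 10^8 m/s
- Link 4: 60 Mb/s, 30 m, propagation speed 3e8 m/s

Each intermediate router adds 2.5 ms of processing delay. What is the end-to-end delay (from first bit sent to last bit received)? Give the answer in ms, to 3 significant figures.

L = 125 × 8 = 1000 bits.
Transmission delays (L/R per hop): 0.0151515, 0.0101523, 0.00671141, 0.0166667 ms; sum = 0.0486819 ms.
Propagation delays (d/s per hop): 0.000166667, 0.00019, 5, 0.0001 ms; sum = 5.00046 ms.
Processing at 3 router(s): 3 × 2.5 ms = 7.5 ms.
End-to-end = 12.5 ms.

12.5 ms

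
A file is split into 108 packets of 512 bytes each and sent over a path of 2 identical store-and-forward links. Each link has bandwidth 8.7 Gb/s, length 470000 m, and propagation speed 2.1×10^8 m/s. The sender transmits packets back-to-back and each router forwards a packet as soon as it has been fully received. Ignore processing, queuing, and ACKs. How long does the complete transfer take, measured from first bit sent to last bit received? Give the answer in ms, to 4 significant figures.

4.528 ms

Per-hop transmission t_tx = L/R = 4096/8700000000 = 0.000470805 ms.
Per-hop propagation t_prop = 470000/210000000 = 2.2381 ms.
Pipeline fill: first packet needs 2·t_tx to clear all hops; remaining 107 packets each add one t_tx.
Total = (2+108-1)·t_tx + 2·t_prop = 109·0.000470805 + 2·2.2381 = 4.528 ms.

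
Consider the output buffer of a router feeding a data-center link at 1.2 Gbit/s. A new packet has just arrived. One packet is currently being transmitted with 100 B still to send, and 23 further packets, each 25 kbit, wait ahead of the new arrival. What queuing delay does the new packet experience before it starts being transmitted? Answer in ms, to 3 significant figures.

Each queued packet: L/R = 25000/1200000000 = 0.0208333 ms.
23 queued → 0.479167 ms.
Plus remaining 800 bits of current packet: 0.000666667 ms.
Queuing delay = 0.480 ms.

0.480 ms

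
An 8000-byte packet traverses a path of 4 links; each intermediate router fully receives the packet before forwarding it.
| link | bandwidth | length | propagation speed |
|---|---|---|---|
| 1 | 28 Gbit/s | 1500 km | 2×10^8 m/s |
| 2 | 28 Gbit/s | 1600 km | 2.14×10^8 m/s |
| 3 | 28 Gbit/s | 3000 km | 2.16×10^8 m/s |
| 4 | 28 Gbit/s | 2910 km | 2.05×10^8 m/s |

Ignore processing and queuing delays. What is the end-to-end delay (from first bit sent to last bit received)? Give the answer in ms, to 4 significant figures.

43.07 ms

L = 8000 × 8 = 64000 bits.
Transmission delay per hop = L/R = 64000/28000000000 = 0.00228571 ms; 4 hops → 0.00914286 ms.
Propagation delays (d/s per hop): 7.5, 7.47664, 13.8889, 14.1951 ms; sum = 43.0606 ms.
End-to-end = 43.07 ms.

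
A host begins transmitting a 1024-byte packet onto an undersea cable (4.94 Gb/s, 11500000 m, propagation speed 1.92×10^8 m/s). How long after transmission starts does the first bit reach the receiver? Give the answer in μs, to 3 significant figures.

First bit experiences only propagation delay: d/s = 11500000/192000000 = 59900 μs.

59900 μs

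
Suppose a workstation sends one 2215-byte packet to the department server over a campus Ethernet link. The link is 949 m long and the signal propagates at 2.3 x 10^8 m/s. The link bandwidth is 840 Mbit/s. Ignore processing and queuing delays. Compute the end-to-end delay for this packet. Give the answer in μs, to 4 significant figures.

L = 2215 × 8 = 17720 bits.
Transmission delay = L/R = 17720 / 840000000 = 21.0952 μs.
Propagation delay = d/s = 949 m / 2.3e+08 m/s = 4.12609 μs.
Total = 25.22 μs.

25.22 μs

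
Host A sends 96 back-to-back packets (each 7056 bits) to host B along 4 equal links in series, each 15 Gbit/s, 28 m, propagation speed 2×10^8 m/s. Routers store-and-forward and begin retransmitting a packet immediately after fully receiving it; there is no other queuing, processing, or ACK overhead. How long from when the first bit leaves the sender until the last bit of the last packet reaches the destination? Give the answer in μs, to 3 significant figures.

Per-hop transmission t_tx = L/R = 7056/15000000000 = 0.4704 μs.
Per-hop propagation t_prop = 28/200000000 = 0.14 μs.
Pipeline fill: first packet needs 4·t_tx to clear all hops; remaining 95 packets each add one t_tx.
Total = (4+96-1)·t_tx + 4·t_prop = 99·0.4704 + 4·0.14 = 47.1 μs.

47.1 μs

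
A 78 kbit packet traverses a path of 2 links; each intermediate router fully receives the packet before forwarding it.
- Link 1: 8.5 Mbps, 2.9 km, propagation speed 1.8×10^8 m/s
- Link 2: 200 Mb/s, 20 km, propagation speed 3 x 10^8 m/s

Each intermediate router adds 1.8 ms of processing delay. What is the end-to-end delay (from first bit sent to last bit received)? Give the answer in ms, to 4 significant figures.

11.45 ms

L = 78000 bits.
Transmission delays (L/R per hop): 9.17647, 0.39 ms; sum = 9.56647 ms.
Propagation delays (d/s per hop): 0.0161111, 0.0666667 ms; sum = 0.0827778 ms.
Processing at 1 router(s): 1 × 1.8 ms = 1.8 ms.
End-to-end = 11.45 ms.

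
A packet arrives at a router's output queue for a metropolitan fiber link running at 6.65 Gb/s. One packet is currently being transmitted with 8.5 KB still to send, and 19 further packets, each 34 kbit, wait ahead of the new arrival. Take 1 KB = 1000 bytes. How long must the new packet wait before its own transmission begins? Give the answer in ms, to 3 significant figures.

Each queued packet: L/R = 34000/6650000000 = 0.00511278 ms.
19 queued → 0.0971429 ms.
Plus remaining 68000 bits of current packet: 0.0102256 ms.
Queuing delay = 0.107 ms.

0.107 ms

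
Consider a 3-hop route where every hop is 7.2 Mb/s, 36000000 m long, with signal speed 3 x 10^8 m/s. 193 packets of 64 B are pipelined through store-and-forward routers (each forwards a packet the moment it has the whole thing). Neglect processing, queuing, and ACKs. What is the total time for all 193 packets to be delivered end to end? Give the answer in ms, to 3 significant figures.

Per-hop transmission t_tx = L/R = 512/7200000 = 0.0711111 ms.
Per-hop propagation t_prop = 36000000/300000000 = 120 ms.
Pipeline fill: first packet needs 3·t_tx to clear all hops; remaining 192 packets each add one t_tx.
Total = (3+193-1)·t_tx + 3·t_prop = 195·0.0711111 + 3·120 = 374 ms.

374 ms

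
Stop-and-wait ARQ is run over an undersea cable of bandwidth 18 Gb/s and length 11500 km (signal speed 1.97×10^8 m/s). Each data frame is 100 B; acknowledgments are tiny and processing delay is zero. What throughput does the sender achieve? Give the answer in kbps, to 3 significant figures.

t_tx = L/R = 800/18000000000 = 4.44444e-08 s.
t_prop = 11500000/197000000 = 0.0583756 s; RTT = 0.116751 s.
Cycle = t_tx + RTT = 0.116751 s.
Throughput = L / cycle = 800 / 0.116751 = 6.85 kbps.

6.85 kbps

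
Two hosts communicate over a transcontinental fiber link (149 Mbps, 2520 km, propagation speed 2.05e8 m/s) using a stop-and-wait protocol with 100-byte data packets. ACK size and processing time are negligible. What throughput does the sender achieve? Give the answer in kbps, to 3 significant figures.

t_tx = L/R = 800/149000000 = 5.36913e-06 s.
t_prop = 2520000/2.05e+08 = 0.0122927 s; RTT = 0.0245854 s.
Cycle = t_tx + RTT = 0.0245907 s.
Throughput = L / cycle = 800 / 0.0245907 = 32.5 kbps.

32.5 kbps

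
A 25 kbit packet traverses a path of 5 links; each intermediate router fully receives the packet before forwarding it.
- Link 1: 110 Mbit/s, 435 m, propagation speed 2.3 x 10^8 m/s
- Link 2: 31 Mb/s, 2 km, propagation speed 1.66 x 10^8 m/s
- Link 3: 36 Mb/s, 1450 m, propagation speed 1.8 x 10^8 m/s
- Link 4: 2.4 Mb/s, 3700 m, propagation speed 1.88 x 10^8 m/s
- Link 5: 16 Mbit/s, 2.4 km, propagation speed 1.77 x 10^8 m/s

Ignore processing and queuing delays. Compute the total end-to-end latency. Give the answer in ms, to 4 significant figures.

L = 25000 bits.
Transmission delays (L/R per hop): 0.227273, 0.806452, 0.694444, 10.4167, 1.5625 ms; sum = 13.7073 ms.
Propagation delays (d/s per hop): 0.0018913, 0.0120482, 0.00805556, 0.0196809, 0.0135593 ms; sum = 0.0552352 ms.
End-to-end = 13.76 ms.

13.76 ms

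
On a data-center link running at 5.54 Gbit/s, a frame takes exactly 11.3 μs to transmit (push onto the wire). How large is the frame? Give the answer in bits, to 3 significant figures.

62600 bits

L = R × t_tx = 5540000000 b/s × 1.13e-05 s = 62602 bits.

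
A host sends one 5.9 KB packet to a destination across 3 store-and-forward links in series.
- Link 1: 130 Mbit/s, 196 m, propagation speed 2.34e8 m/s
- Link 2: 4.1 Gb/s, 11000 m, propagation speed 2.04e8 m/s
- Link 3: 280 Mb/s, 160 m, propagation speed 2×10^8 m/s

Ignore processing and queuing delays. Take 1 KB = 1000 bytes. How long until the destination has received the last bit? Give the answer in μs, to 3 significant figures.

L = 47200 bits.
Transmission delays (L/R per hop): 363.077, 11.5122, 168.571 μs; sum = 543.161 μs.
Propagation delays (d/s per hop): 0.837607, 53.9216, 0.8 μs; sum = 55.5592 μs.
End-to-end = 599 μs.

599 μs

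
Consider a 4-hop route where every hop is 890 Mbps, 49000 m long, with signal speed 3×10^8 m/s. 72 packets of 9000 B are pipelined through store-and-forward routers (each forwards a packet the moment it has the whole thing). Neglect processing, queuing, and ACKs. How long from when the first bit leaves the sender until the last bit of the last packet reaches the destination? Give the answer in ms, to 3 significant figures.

6.72 ms

Per-hop transmission t_tx = L/R = 72000/890000000 = 0.0808989 ms.
Per-hop propagation t_prop = 49000/300000000 = 0.163333 ms.
Pipeline fill: first packet needs 4·t_tx to clear all hops; remaining 71 packets each add one t_tx.
Total = (4+72-1)·t_tx + 4·t_prop = 75·0.0808989 + 4·0.163333 = 6.72 ms.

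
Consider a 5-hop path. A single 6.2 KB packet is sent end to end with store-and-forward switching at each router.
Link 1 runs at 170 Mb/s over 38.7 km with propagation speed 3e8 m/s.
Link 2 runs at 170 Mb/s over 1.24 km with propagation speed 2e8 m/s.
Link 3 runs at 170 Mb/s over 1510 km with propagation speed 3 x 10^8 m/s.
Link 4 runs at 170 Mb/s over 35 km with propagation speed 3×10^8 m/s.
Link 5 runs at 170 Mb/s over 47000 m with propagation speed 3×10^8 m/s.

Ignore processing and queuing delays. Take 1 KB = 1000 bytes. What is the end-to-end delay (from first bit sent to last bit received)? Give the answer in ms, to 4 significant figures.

6.901 ms

L = 49600 bits.
Transmission delay per hop = L/R = 49600/170000000 = 0.291765 ms; 5 hops → 1.45882 ms.
Propagation delays (d/s per hop): 0.129, 0.0062, 5.03333, 0.116667, 0.156667 ms; sum = 5.44187 ms.
End-to-end = 6.901 ms.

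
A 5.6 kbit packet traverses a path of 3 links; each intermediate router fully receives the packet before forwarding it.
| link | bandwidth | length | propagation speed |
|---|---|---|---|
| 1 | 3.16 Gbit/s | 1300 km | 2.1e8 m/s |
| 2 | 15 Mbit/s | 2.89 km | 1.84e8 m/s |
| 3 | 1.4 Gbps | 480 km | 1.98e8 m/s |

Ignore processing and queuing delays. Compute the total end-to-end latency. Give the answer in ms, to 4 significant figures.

9.010 ms

L = 5600 bits.
Transmission delays (L/R per hop): 0.00177215, 0.373333, 0.004 ms; sum = 0.379105 ms.
Propagation delays (d/s per hop): 6.19048, 0.0157065, 2.42424 ms; sum = 8.63043 ms.
End-to-end = 9.010 ms.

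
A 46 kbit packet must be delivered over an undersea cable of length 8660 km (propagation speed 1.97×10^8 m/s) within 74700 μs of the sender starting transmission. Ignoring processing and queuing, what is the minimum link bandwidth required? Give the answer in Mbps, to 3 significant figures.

1.50 Mbps

Propagation delay = 8660000 / 197000000 = 43959.4 μs.
Transmission budget = 74700 − 43959.4 = 30740.6 μs.
R ≥ L / t_tx = 46000 bits / 0.0307406 s = 1.50 Mbps.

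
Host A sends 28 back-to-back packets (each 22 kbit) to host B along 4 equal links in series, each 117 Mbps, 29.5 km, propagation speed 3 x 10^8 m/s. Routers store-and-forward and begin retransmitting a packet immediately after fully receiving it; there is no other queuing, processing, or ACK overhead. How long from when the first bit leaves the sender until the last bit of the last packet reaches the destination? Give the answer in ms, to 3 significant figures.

6.22 ms

Per-hop transmission t_tx = L/R = 22000/117000000 = 0.188034 ms.
Per-hop propagation t_prop = 29500/300000000 = 0.0983333 ms.
Pipeline fill: first packet needs 4·t_tx to clear all hops; remaining 27 packets each add one t_tx.
Total = (4+28-1)·t_tx + 4·t_prop = 31·0.188034 + 4·0.0983333 = 6.22 ms.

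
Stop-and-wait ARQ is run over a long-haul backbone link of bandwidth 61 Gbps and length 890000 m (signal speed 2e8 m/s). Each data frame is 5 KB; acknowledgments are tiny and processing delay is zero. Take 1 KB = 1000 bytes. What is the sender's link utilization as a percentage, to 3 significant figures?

t_tx = L/R = 40000/61000000000 = 6.55738e-07 s.
t_prop = 890000/200000000 = 0.00445 s; RTT = 0.0089 s.
Cycle = t_tx + RTT = 0.00890066 s.
Utilization = t_tx / cycle = 6.55738e-07/0.00890066 = 0.00737 %.

0.00737 %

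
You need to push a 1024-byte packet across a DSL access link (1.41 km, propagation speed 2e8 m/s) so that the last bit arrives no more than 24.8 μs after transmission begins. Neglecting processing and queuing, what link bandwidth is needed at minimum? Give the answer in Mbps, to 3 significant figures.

462 Mbps

L = 8192 bits.
Propagation delay = 1410 / 200000000 = 7.05 μs.
Transmission budget = 24.8 − 7.05 = 17.75 μs.
R ≥ L / t_tx = 8192 bits / 1.775e-05 s = 462 Mbps.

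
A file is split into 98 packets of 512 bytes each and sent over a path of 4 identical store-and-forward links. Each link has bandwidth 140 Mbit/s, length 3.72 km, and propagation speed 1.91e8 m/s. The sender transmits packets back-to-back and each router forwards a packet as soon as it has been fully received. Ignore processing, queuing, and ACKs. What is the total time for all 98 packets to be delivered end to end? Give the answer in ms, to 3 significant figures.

3.03 ms

Per-hop transmission t_tx = L/R = 4096/140000000 = 0.0292571 ms.
Per-hop propagation t_prop = 3720/191000000 = 0.0194764 ms.
Pipeline fill: first packet needs 4·t_tx to clear all hops; remaining 97 packets each add one t_tx.
Total = (4+98-1)·t_tx + 4·t_prop = 101·0.0292571 + 4·0.0194764 = 3.03 ms.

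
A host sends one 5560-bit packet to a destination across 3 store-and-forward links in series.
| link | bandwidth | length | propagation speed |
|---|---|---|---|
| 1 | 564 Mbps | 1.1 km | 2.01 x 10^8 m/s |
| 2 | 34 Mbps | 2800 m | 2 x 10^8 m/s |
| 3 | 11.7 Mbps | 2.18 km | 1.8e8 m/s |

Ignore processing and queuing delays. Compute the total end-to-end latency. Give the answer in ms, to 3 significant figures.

0.680 ms

Transmission delays (L/R per hop): 0.00985816, 0.163529, 0.475214 ms; sum = 0.648601 ms.
Propagation delays (d/s per hop): 0.00547264, 0.014, 0.0121111 ms; sum = 0.0315837 ms.
End-to-end = 0.680 ms.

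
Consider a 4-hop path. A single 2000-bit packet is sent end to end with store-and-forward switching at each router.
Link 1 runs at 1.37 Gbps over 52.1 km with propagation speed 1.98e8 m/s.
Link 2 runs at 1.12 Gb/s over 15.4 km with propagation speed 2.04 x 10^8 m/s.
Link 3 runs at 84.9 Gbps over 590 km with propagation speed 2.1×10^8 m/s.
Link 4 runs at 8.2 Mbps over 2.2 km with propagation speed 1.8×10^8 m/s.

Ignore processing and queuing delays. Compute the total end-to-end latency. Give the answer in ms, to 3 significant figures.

Transmission delays (L/R per hop): 0.00145985, 0.00178571, 2.35571e-05, 0.243902 ms; sum = 0.247172 ms.
Propagation delays (d/s per hop): 0.263131, 0.0754902, 2.80952, 0.0122222 ms; sum = 3.16037 ms.
End-to-end = 3.41 ms.

3.41 ms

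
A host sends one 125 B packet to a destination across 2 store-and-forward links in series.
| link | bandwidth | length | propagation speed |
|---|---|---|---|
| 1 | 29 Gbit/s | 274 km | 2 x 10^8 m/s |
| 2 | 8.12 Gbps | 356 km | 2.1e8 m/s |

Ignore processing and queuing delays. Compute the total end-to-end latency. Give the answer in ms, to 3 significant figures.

L = 125 × 8 = 1000 bits.
Transmission delays (L/R per hop): 3.44828e-05, 0.000123153 ms; sum = 0.000157635 ms.
Propagation delays (d/s per hop): 1.37, 1.69524 ms; sum = 3.06524 ms.
End-to-end = 3.07 ms.

3.07 ms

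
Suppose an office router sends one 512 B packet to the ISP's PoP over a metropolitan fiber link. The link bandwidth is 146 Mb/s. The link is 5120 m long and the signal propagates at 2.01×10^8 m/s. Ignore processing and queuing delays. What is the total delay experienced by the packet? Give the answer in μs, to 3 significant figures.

L = 512 × 8 = 4096 bits.
Transmission delay = L/R = 4096 / 146000000 = 28.0548 μs.
Propagation delay = d/s = 5120 m / 2.01e+08 m/s = 25.4726 μs.
Total = 53.5 μs.

53.5 μs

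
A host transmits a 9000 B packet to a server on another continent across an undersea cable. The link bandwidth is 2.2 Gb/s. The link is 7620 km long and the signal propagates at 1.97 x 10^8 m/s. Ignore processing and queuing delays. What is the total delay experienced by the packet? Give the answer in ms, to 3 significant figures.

38.7 ms

L = 9000 × 8 = 72000 bits.
Transmission delay = L/R = 72000 / 2200000000 = 0.0327273 ms.
Propagation delay = d/s = 7620000 m / 197000000 m/s = 38.6802 ms.
Total = 38.7 ms.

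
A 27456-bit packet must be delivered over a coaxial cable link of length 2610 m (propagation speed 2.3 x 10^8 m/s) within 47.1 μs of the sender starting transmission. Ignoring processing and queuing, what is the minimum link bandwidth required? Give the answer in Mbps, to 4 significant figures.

768.0 Mbps

Propagation delay = 2610 / 2.3e+08 = 11.3478 μs.
Transmission budget = 47.1 − 11.3478 = 35.7522 μs.
R ≥ L / t_tx = 27456 bits / 3.57522e-05 s = 768.0 Mbps.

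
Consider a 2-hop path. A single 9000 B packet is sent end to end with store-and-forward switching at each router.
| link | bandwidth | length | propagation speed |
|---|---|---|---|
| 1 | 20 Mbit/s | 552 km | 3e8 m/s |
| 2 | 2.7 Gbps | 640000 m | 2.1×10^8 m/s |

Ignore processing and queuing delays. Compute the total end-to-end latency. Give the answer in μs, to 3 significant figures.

8510 μs

L = 9000 × 8 = 72000 bits.
Transmission delays (L/R per hop): 3600, 26.6667 μs; sum = 3626.67 μs.
Propagation delays (d/s per hop): 1840, 3047.62 μs; sum = 4887.62 μs.
End-to-end = 8510 μs.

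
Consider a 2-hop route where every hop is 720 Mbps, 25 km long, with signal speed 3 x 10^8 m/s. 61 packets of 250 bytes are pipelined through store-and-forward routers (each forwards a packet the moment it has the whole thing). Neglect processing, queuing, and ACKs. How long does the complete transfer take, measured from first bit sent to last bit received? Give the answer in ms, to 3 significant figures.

0.339 ms

Per-hop transmission t_tx = L/R = 2000/720000000 = 0.00277778 ms.
Per-hop propagation t_prop = 25000/300000000 = 0.0833333 ms.
Pipeline fill: first packet needs 2·t_tx to clear all hops; remaining 60 packets each add one t_tx.
Total = (2+61-1)·t_tx + 2·t_prop = 62·0.00277778 + 2·0.0833333 = 0.339 ms.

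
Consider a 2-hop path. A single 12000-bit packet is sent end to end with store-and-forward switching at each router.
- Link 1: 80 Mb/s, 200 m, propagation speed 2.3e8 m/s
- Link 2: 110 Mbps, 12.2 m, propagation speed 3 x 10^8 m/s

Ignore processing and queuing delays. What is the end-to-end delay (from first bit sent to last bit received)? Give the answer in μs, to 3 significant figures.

Transmission delays (L/R per hop): 150, 109.091 μs; sum = 259.091 μs.
Propagation delays (d/s per hop): 0.869565, 0.0406667 μs; sum = 0.910232 μs.
End-to-end = 260 μs.

260 μs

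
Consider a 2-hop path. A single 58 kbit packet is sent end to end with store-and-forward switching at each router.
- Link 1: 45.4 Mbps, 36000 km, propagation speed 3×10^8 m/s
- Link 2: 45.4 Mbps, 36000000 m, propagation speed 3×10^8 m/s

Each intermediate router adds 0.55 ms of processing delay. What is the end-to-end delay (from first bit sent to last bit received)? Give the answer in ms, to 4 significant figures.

243.1 ms

L = 58000 bits.
Transmission delay per hop = L/R = 58000/45400000 = 1.27753 ms; 2 hops → 2.55507 ms.
Propagation delays (d/s per hop): 120, 120 ms; sum = 240 ms.
Processing at 1 router(s): 1 × 0.55 ms = 0.55 ms.
End-to-end = 243.1 ms.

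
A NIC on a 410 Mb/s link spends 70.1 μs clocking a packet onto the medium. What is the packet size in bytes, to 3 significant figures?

3590 bytes

L = R × t_tx = 410000000 b/s × 7.01e-05 s = 28741 bits.
In bytes: 28741 / 8 = 3590 bytes.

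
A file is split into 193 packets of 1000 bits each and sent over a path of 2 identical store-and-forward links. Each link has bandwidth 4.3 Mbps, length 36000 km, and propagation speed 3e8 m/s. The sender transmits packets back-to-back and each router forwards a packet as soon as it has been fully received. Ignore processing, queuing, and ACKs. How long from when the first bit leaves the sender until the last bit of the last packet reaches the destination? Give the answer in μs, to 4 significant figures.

Per-hop transmission t_tx = L/R = 1000/4300000 = 232.558 μs.
Per-hop propagation t_prop = 36000000/300000000 = 120000 μs.
Pipeline fill: first packet needs 2·t_tx to clear all hops; remaining 192 packets each add one t_tx.
Total = (2+193-1)·t_tx + 2·t_prop = 194·232.558 + 2·120000 = 285100 μs.

285100 μs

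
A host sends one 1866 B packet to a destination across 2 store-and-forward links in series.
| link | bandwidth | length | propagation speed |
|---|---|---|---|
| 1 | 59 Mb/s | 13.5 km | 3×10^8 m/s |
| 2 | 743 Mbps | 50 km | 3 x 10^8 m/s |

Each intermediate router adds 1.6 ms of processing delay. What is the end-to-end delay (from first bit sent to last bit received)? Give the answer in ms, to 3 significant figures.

2.08 ms

L = 1866 × 8 = 14928 bits.
Transmission delays (L/R per hop): 0.253017, 0.0200915 ms; sum = 0.273108 ms.
Propagation delays (d/s per hop): 0.045, 0.166667 ms; sum = 0.211667 ms.
Processing at 1 router(s): 1 × 1.6 ms = 1.6 ms.
End-to-end = 2.08 ms.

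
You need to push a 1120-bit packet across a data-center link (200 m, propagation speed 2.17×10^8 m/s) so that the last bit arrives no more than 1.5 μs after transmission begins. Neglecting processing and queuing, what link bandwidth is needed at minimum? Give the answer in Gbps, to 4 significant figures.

Propagation delay = 200 / 217000000 = 0.921659 μs.
Transmission budget = 1.5 − 0.921659 = 0.578341 μs.
R ≥ L / t_tx = 1120 bits / 5.78341e-07 s = 1.937 Gbps.

1.937 Gbps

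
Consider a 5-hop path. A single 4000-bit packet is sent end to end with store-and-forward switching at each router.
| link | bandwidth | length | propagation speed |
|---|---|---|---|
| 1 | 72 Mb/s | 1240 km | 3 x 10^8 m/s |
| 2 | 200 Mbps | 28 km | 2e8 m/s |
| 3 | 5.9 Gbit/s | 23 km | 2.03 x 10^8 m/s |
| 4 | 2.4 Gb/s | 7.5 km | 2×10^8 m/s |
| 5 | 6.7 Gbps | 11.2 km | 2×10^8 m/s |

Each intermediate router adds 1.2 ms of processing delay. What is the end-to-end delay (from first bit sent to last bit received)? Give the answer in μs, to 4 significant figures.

9359 μs

Transmission delays (L/R per hop): 55.5556, 20, 0.677966, 1.66667, 0.597015 μs; sum = 78.4972 μs.
Propagation delays (d/s per hop): 4133.33, 140, 113.3, 37.5, 56 μs; sum = 4480.13 μs.
Processing at 4 router(s): 4 × 1.2 ms = 4800 μs.
End-to-end = 9359 μs.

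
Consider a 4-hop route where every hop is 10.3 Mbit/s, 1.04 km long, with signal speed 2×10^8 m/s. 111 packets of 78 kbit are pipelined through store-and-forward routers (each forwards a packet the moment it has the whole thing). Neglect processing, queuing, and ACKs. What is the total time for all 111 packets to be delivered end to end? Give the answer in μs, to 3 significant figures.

Per-hop transmission t_tx = L/R = 78000/10300000 = 7572.82 μs.
Per-hop propagation t_prop = 1040/200000000 = 5.2 μs.
Pipeline fill: first packet needs 4·t_tx to clear all hops; remaining 110 packets each add one t_tx.
Total = (4+111-1)·t_tx + 4·t_prop = 114·7572.82 + 4·5.2 = 863000 μs.

863000 μs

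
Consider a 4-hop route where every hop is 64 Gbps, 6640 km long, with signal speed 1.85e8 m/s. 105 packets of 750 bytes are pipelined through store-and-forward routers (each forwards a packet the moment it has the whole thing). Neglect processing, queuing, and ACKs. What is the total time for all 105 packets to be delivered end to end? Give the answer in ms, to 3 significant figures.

144 ms

Per-hop transmission t_tx = L/R = 6000/64000000000 = 9.375e-05 ms.
Per-hop propagation t_prop = 6640000/185000000 = 35.8919 ms.
Pipeline fill: first packet needs 4·t_tx to clear all hops; remaining 104 packets each add one t_tx.
Total = (4+105-1)·t_tx + 4·t_prop = 108·9.375e-05 + 4·35.8919 = 144 ms.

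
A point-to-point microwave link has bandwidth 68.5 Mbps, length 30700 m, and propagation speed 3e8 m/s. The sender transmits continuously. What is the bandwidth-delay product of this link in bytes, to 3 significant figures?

Propagation delay = 30700 / 300000000 = 0.000102333 s.
BDP = R × t_prop = 68500000 × 0.000102333 = 7009.83 bits.
In bytes: 7009.83/8 = 876 bytes.

876 bytes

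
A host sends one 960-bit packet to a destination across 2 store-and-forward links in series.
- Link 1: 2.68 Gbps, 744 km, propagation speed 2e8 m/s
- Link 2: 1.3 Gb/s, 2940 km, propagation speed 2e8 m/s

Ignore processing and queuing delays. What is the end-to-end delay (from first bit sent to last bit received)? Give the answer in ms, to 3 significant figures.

18.4 ms

Transmission delays (L/R per hop): 0.000358209, 0.000738462 ms; sum = 0.00109667 ms.
Propagation delays (d/s per hop): 3.72, 14.7 ms; sum = 18.42 ms.
End-to-end = 18.4 ms.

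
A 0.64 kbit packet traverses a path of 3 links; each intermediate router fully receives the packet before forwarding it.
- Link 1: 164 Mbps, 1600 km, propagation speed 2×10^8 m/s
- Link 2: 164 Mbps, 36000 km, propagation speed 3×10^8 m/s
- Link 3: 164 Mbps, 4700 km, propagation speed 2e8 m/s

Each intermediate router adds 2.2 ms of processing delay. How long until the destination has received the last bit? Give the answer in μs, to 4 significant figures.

155900 μs

L = 640 bits.
Transmission delay per hop = L/R = 640/164000000 = 3.90244 μs; 3 hops → 11.7073 μs.
Propagation delays (d/s per hop): 8000, 120000, 23500 μs; sum = 151500 μs.
Processing at 2 router(s): 2 × 2.2 ms = 4400 μs.
End-to-end = 155900 μs.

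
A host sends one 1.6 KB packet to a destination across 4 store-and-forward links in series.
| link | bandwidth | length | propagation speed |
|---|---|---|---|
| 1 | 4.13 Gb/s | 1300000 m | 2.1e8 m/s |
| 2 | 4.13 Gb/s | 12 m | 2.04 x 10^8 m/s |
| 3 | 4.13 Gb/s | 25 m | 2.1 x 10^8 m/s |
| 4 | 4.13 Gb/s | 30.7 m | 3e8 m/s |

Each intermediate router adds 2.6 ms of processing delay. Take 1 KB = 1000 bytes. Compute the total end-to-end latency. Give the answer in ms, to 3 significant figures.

14.0 ms

L = 12800 bits.
Transmission delay per hop = L/R = 12800/4130000000 = 0.00309927 ms; 4 hops → 0.0123971 ms.
Propagation delays (d/s per hop): 6.19048, 5.88235e-05, 0.000119048, 0.000102333 ms; sum = 6.19076 ms.
Processing at 3 router(s): 3 × 2.6 ms = 7.8 ms.
End-to-end = 14.0 ms.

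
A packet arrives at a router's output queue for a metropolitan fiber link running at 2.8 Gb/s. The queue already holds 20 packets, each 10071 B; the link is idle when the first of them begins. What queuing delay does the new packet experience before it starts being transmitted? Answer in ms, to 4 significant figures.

0.5755 ms

Each queued packet: L/R = 80568/2800000000 = 0.0287743 ms.
20 queued → 0.575486 ms.
Queuing delay = 0.5755 ms.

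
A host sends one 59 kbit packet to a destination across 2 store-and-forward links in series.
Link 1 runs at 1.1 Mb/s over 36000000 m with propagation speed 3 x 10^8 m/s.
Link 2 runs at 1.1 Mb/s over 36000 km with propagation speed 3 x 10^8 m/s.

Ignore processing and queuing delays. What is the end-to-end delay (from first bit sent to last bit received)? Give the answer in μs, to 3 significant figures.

347000 μs

L = 59000 bits.
Transmission delay per hop = L/R = 59000/1100000 = 53636.4 μs; 2 hops → 107273 μs.
Propagation delays (d/s per hop): 120000, 120000 μs; sum = 240000 μs.
End-to-end = 347000 μs.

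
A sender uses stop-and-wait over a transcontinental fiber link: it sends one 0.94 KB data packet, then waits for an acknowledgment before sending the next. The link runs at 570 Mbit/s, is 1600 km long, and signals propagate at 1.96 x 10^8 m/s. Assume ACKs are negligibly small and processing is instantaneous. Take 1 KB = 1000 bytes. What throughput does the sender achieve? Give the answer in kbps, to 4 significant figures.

460.2 kbps

t_tx = L/R = 7520/570000000 = 1.3193e-05 s.
t_prop = 1600000/196000000 = 0.00816327 s; RTT = 0.0163265 s.
Cycle = t_tx + RTT = 0.0163397 s.
Throughput = L / cycle = 7520 / 0.0163397 = 460.2 kbps.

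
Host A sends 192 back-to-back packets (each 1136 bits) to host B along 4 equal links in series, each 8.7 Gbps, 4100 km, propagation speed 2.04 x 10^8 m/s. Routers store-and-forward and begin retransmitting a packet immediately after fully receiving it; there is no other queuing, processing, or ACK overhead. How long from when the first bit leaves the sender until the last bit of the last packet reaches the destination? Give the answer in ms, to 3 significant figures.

Per-hop transmission t_tx = L/R = 1136/8700000000 = 0.000130575 ms.
Per-hop propagation t_prop = 4100000/204000000 = 20.098 ms.
Pipeline fill: first packet needs 4·t_tx to clear all hops; remaining 191 packets each add one t_tx.
Total = (4+192-1)·t_tx + 4·t_prop = 195·0.000130575 + 4·20.098 = 80.4 ms.

80.4 ms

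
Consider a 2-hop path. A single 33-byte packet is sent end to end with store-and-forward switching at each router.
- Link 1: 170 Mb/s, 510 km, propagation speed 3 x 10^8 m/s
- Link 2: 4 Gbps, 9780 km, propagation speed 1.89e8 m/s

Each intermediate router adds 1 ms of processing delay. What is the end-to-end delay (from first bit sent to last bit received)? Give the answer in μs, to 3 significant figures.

L = 33 × 8 = 264 bits.
Transmission delays (L/R per hop): 1.55294, 0.066 μs; sum = 1.61894 μs.
Propagation delays (d/s per hop): 1700, 51746 μs; sum = 53446 μs.
Processing at 1 router(s): 1 × 1 ms = 1000 μs.
End-to-end = 54400 μs.

54400 μs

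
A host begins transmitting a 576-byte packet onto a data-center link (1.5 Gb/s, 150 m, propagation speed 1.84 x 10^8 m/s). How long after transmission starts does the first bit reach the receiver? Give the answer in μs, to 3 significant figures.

First bit experiences only propagation delay: d/s = 150/184000000 = 0.815 μs.

0.815 μs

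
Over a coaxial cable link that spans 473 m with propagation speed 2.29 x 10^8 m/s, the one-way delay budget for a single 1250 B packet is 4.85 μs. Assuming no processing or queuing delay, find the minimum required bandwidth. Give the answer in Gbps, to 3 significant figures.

L = 10000 bits.
Propagation delay = 473 / 229000000 = 2.0655 μs.
Transmission budget = 4.85 − 2.0655 = 2.7845 μs.
R ≥ L / t_tx = 10000 bits / 2.7845e-06 s = 3.59 Gbps.

3.59 Gbps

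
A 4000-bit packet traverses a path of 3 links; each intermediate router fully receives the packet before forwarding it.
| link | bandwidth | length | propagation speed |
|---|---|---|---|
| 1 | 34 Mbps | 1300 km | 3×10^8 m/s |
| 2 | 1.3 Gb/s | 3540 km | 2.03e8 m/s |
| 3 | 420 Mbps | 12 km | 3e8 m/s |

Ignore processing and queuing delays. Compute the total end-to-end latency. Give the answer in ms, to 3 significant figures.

Transmission delays (L/R per hop): 0.117647, 0.00307692, 0.00952381 ms; sum = 0.130248 ms.
Propagation delays (d/s per hop): 4.33333, 17.4384, 0.04 ms; sum = 21.8118 ms.
End-to-end = 21.9 ms.

21.9 ms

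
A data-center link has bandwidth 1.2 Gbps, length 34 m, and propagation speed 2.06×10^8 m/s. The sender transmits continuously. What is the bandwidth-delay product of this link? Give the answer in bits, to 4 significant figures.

198.1 bits

Propagation delay = 34 / 206000000 = 1.65049e-07 s.
BDP = R × t_prop = 1200000000 × 1.65049e-07 = 198.058 bits.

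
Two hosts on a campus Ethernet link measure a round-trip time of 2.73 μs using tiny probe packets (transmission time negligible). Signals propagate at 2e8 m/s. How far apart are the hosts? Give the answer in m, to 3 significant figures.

273 m

One-way propagation = RTT/2 = 1.365 μs.
d = s × t = 200000000 × 1.365e-06 = 273 m.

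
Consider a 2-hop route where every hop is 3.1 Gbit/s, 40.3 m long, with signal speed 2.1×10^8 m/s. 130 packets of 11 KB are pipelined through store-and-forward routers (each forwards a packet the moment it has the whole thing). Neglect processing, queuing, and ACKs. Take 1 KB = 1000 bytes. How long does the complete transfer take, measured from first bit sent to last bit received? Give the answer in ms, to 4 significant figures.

Per-hop transmission t_tx = L/R = 88000/3100000000 = 0.0283871 ms.
Per-hop propagation t_prop = 40.3/210000000 = 0.000191905 ms.
Pipeline fill: first packet needs 2·t_tx to clear all hops; remaining 129 packets each add one t_tx.
Total = (2+130-1)·t_tx + 2·t_prop = 131·0.0283871 + 2·0.000191905 = 3.719 ms.

3.719 ms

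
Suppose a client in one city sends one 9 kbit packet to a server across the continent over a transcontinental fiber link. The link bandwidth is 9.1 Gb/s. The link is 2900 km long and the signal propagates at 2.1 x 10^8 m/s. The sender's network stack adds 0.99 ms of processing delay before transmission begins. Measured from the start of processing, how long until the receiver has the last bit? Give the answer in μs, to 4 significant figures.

14800 μs

L = 9000 bits.
Transmission delay = L/R = 9000 / 9100000000 = 0.989011 μs.
Propagation delay = d/s = 2900000 m / 210000000 m/s = 13809.5 μs.
Plus processing delay 0.99 ms = 990 μs.
Total = 14800 μs.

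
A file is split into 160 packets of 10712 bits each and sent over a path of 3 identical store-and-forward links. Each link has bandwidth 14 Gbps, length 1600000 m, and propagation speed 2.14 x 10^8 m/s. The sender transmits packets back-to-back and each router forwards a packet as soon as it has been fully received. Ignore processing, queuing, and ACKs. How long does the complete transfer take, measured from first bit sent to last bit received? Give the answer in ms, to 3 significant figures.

22.6 ms

Per-hop transmission t_tx = L/R = 10712/14000000000 = 0.000765143 ms.
Per-hop propagation t_prop = 1600000/214000000 = 7.47664 ms.
Pipeline fill: first packet needs 3·t_tx to clear all hops; remaining 159 packets each add one t_tx.
Total = (3+160-1)·t_tx + 3·t_prop = 162·0.000765143 + 3·7.47664 = 22.6 ms.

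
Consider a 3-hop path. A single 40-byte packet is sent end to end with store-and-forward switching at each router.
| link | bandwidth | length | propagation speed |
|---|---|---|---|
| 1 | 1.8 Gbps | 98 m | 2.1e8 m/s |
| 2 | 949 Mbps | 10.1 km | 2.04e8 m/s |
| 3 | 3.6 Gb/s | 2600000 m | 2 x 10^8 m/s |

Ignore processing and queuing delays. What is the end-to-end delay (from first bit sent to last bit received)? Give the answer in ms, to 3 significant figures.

L = 40 × 8 = 320 bits.
Transmission delays (L/R per hop): 0.000177778, 0.000337197, 8.88889e-05 ms; sum = 0.000603864 ms.
Propagation delays (d/s per hop): 0.000466667, 0.0495098, 13 ms; sum = 13.05 ms.
End-to-end = 13.1 ms.

13.1 ms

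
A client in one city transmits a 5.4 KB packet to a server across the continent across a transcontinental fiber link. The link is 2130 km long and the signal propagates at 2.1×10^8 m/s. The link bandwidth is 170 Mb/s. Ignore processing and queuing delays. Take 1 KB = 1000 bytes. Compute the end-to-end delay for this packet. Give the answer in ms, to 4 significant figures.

10.40 ms

L = 43200 bits.
Transmission delay = L/R = 43200 / 170000000 = 0.254118 ms.
Propagation delay = d/s = 2130000 m / 210000000 m/s = 10.1429 ms.
Total = 10.40 ms.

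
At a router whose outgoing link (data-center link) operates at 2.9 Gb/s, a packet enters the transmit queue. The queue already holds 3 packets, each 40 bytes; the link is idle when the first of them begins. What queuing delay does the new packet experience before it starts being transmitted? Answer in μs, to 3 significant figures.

0.331 μs

Each queued packet: L/R = 320/2900000000 = 0.110345 μs.
3 queued → 0.331034 μs.
Queuing delay = 0.331 μs.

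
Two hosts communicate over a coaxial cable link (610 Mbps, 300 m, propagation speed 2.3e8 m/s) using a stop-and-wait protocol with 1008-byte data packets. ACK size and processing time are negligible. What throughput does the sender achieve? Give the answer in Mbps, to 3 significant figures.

t_tx = L/R = 8064/610000000 = 1.32197e-05 s.
t_prop = 300/2.3e+08 = 1.30435e-06 s; RTT = 2.6087e-06 s.
Cycle = t_tx + RTT = 1.58284e-05 s.
Throughput = L / cycle = 8064 / 1.58284e-05 = 509 Mbps.

509 Mbps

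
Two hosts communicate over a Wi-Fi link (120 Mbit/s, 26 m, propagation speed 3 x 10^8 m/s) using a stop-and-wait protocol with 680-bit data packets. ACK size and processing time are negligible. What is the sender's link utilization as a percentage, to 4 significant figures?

97.03 %

t_tx = L/R = 680/120000000 = 5.66667e-06 s.
t_prop = 26/300000000 = 8.66667e-08 s; RTT = 1.73333e-07 s.
Cycle = t_tx + RTT = 5.84e-06 s.
Utilization = t_tx / cycle = 5.66667e-06/5.84e-06 = 97.03 %.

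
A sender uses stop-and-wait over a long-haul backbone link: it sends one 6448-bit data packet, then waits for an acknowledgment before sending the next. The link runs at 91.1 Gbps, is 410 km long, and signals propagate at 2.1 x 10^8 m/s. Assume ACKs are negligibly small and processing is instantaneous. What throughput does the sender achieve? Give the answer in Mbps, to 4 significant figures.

t_tx = L/R = 6448/91100000000 = 7.07794e-08 s.
t_prop = 410000/210000000 = 0.00195238 s; RTT = 0.00390476 s.
Cycle = t_tx + RTT = 0.00390483 s.
Throughput = L / cycle = 6448 / 0.00390483 = 1.651 Mbps.

1.651 Mbps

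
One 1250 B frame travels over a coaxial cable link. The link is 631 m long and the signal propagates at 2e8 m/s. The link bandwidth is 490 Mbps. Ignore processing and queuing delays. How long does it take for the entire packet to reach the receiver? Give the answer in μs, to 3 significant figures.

L = 1250 × 8 = 10000 bits.
Transmission delay = L/R = 10000 / 490000000 = 20.4082 μs.
Propagation delay = d/s = 631 m / 200000000 m/s = 3.155 μs.
Total = 23.6 μs.

23.6 μs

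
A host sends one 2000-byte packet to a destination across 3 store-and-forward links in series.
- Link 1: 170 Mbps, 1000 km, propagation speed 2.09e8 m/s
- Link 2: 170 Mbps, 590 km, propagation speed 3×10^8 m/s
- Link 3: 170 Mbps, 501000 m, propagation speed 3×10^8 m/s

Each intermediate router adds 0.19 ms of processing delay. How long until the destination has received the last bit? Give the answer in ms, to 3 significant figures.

L = 2000 × 8 = 16000 bits.
Transmission delay per hop = L/R = 16000/170000000 = 0.0941176 ms; 3 hops → 0.282353 ms.
Propagation delays (d/s per hop): 4.78469, 1.96667, 1.67 ms; sum = 8.42136 ms.
Processing at 2 router(s): 2 × 0.19 ms = 0.38 ms.
End-to-end = 9.08 ms.

9.08 ms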